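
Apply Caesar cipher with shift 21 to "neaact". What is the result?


Caesar cipher: shift "neaact" by 21
  'n' (pos 13) + 21 = pos 8 = 'i'
  'e' (pos 4) + 21 = pos 25 = 'z'
  'a' (pos 0) + 21 = pos 21 = 'v'
  'a' (pos 0) + 21 = pos 21 = 'v'
  'c' (pos 2) + 21 = pos 23 = 'x'
  't' (pos 19) + 21 = pos 14 = 'o'
Result: izvvxo

izvvxo


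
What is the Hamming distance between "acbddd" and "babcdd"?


Comparing "acbddd" and "babcdd" position by position:
  Position 0: 'a' vs 'b' => differ
  Position 1: 'c' vs 'a' => differ
  Position 2: 'b' vs 'b' => same
  Position 3: 'd' vs 'c' => differ
  Position 4: 'd' vs 'd' => same
  Position 5: 'd' vs 'd' => same
Total differences (Hamming distance): 3

3


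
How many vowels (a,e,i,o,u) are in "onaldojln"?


Input: onaldojln
Checking each character:
  'o' at position 0: vowel (running total: 1)
  'n' at position 1: consonant
  'a' at position 2: vowel (running total: 2)
  'l' at position 3: consonant
  'd' at position 4: consonant
  'o' at position 5: vowel (running total: 3)
  'j' at position 6: consonant
  'l' at position 7: consonant
  'n' at position 8: consonant
Total vowels: 3

3


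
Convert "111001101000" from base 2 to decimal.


Input: "111001101000" in base 2
Positional expansion:
  Digit '1' (value 1) x 2^11 = 2048
  Digit '1' (value 1) x 2^10 = 1024
  Digit '1' (value 1) x 2^9 = 512
  Digit '0' (value 0) x 2^8 = 0
  Digit '0' (value 0) x 2^7 = 0
  Digit '1' (value 1) x 2^6 = 64
  Digit '1' (value 1) x 2^5 = 32
  Digit '0' (value 0) x 2^4 = 0
  Digit '1' (value 1) x 2^3 = 8
  Digit '0' (value 0) x 2^2 = 0
  Digit '0' (value 0) x 2^1 = 0
  Digit '0' (value 0) x 2^0 = 0
Sum = 3688

3688


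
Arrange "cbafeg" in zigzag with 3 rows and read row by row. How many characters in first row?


Zigzag "cbafeg" into 3 rows:
Placing characters:
  'c' => row 0
  'b' => row 1
  'a' => row 2
  'f' => row 1
  'e' => row 0
  'g' => row 1
Rows:
  Row 0: "ce"
  Row 1: "bfg"
  Row 2: "a"
First row length: 2

2


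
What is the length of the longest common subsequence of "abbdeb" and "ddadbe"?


LCS of "abbdeb" and "ddadbe"
DP table:
           d    d    a    d    b    e
      0    0    0    0    0    0    0
  a   0    0    0    1    1    1    1
  b   0    0    0    1    1    2    2
  b   0    0    0    1    1    2    2
  d   0    1    1    1    2    2    2
  e   0    1    1    1    2    2    3
  b   0    1    1    1    2    3    3
LCS length = dp[6][6] = 3

3


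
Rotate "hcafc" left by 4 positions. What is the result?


Input: "hcafc", rotate left by 4
First 4 characters: "hcaf"
Remaining characters: "c"
Concatenate remaining + first: "c" + "hcaf" = "chcaf"

chcaf


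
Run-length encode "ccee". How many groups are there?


Input: ccee
Scanning for consecutive runs:
  Group 1: 'c' x 2 (positions 0-1)
  Group 2: 'e' x 2 (positions 2-3)
Total groups: 2

2


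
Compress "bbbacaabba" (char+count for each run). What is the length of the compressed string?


Input: bbbacaabba
Runs:
  'b' x 3 => "b3"
  'a' x 1 => "a1"
  'c' x 1 => "c1"
  'a' x 2 => "a2"
  'b' x 2 => "b2"
  'a' x 1 => "a1"
Compressed: "b3a1c1a2b2a1"
Compressed length: 12

12


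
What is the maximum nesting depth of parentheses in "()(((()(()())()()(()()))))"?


Input: "()(((()(()())()()(()()))))"
Tracking depth:
  Position 0 '(': depth becomes 1
  Position 1 ')': depth becomes 0
  Position 2 '(': depth becomes 1
  Position 3 '(': depth becomes 2
  Position 4 '(': depth becomes 3
  Position 5 '(': depth becomes 4
  Position 6 ')': depth becomes 3
  Position 7 '(': depth becomes 4
  Position 8 '(': depth becomes 5
  Position 9 ')': depth becomes 4
  Position 10 '(': depth becomes 5
  Position 11 ')': depth becomes 4
  Position 12 ')': depth becomes 3
  Position 13 '(': depth becomes 4
  Position 14 ')': depth becomes 3
  Position 15 '(': depth becomes 4
  Position 16 ')': depth becomes 3
  Position 17 '(': depth becomes 4
  Position 18 '(': depth becomes 5
  Position 19 ')': depth becomes 4
  Position 20 '(': depth becomes 5
  Position 21 ')': depth becomes 4
  Position 22 ')': depth becomes 3
  Position 23 ')': depth becomes 2
  Position 24 ')': depth becomes 1
  Position 25 ')': depth becomes 0
Maximum depth reached: 5

5


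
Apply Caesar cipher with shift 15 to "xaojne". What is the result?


Caesar cipher: shift "xaojne" by 15
  'x' (pos 23) + 15 = pos 12 = 'm'
  'a' (pos 0) + 15 = pos 15 = 'p'
  'o' (pos 14) + 15 = pos 3 = 'd'
  'j' (pos 9) + 15 = pos 24 = 'y'
  'n' (pos 13) + 15 = pos 2 = 'c'
  'e' (pos 4) + 15 = pos 19 = 't'
Result: mpdyct

mpdyct


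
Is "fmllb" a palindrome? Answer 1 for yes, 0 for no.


Input: fmllb
Reversed: bllmf
  Compare pos 0 ('f') with pos 4 ('b'): MISMATCH
  Compare pos 1 ('m') with pos 3 ('l'): MISMATCH
Result: not a palindrome

0


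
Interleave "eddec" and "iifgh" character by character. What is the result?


Interleaving "eddec" and "iifgh":
  Position 0: 'e' from first, 'i' from second => "ei"
  Position 1: 'd' from first, 'i' from second => "di"
  Position 2: 'd' from first, 'f' from second => "df"
  Position 3: 'e' from first, 'g' from second => "eg"
  Position 4: 'c' from first, 'h' from second => "ch"
Result: eididfegch

eididfegch


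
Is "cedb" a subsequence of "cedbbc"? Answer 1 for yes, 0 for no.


Check if "cedb" is a subsequence of "cedbbc"
Greedy scan:
  Position 0 ('c'): matches sub[0] = 'c'
  Position 1 ('e'): matches sub[1] = 'e'
  Position 2 ('d'): matches sub[2] = 'd'
  Position 3 ('b'): matches sub[3] = 'b'
  Position 4 ('b'): no match needed
  Position 5 ('c'): no match needed
All 4 characters matched => is a subsequence

1


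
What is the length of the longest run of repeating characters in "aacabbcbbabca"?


Input: "aacabbcbbabca"
Scanning for longest run:
  Position 1 ('a'): continues run of 'a', length=2
  Position 2 ('c'): new char, reset run to 1
  Position 3 ('a'): new char, reset run to 1
  Position 4 ('b'): new char, reset run to 1
  Position 5 ('b'): continues run of 'b', length=2
  Position 6 ('c'): new char, reset run to 1
  Position 7 ('b'): new char, reset run to 1
  Position 8 ('b'): continues run of 'b', length=2
  Position 9 ('a'): new char, reset run to 1
  Position 10 ('b'): new char, reset run to 1
  Position 11 ('c'): new char, reset run to 1
  Position 12 ('a'): new char, reset run to 1
Longest run: 'a' with length 2

2


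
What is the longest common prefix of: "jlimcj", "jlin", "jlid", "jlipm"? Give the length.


Words: jlimcj, jlin, jlid, jlipm
  Position 0: all 'j' => match
  Position 1: all 'l' => match
  Position 2: all 'i' => match
  Position 3: ('m', 'n', 'd', 'p') => mismatch, stop
LCP = "jli" (length 3)

3


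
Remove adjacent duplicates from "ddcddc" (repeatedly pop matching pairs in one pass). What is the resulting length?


Input: ddcddc
Stack-based adjacent duplicate removal:
  Read 'd': push. Stack: d
  Read 'd': matches stack top 'd' => pop. Stack: (empty)
  Read 'c': push. Stack: c
  Read 'd': push. Stack: cd
  Read 'd': matches stack top 'd' => pop. Stack: c
  Read 'c': matches stack top 'c' => pop. Stack: (empty)
Final stack: "" (length 0)

0


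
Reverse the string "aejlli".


Input: aejlli
Reading characters right to left:
  Position 5: 'i'
  Position 4: 'l'
  Position 3: 'l'
  Position 2: 'j'
  Position 1: 'e'
  Position 0: 'a'
Reversed: illjea

illjea


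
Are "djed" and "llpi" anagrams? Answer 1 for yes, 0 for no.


Strings: "djed", "llpi"
Sorted first:  ddej
Sorted second: illp
Differ at position 0: 'd' vs 'i' => not anagrams

0


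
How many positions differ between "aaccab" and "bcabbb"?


Comparing "aaccab" and "bcabbb" position by position:
  Position 0: 'a' vs 'b' => DIFFER
  Position 1: 'a' vs 'c' => DIFFER
  Position 2: 'c' vs 'a' => DIFFER
  Position 3: 'c' vs 'b' => DIFFER
  Position 4: 'a' vs 'b' => DIFFER
  Position 5: 'b' vs 'b' => same
Positions that differ: 5

5


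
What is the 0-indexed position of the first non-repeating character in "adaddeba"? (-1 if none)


Input: adaddeba
Character frequencies:
  'a': 3
  'b': 1
  'd': 3
  'e': 1
Scanning left to right for freq == 1:
  Position 0 ('a'): freq=3, skip
  Position 1 ('d'): freq=3, skip
  Position 2 ('a'): freq=3, skip
  Position 3 ('d'): freq=3, skip
  Position 4 ('d'): freq=3, skip
  Position 5 ('e'): unique! => answer = 5

5


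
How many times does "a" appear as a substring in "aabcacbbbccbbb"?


Searching for "a" in "aabcacbbbccbbb"
Scanning each position:
  Position 0: "a" => MATCH
  Position 1: "a" => MATCH
  Position 2: "b" => no
  Position 3: "c" => no
  Position 4: "a" => MATCH
  Position 5: "c" => no
  Position 6: "b" => no
  Position 7: "b" => no
  Position 8: "b" => no
  Position 9: "c" => no
  Position 10: "c" => no
  Position 11: "b" => no
  Position 12: "b" => no
  Position 13: "b" => no
Total occurrences: 3

3


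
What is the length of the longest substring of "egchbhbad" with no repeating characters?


Input: "egchbhbad"
Sliding window (track last position of each char):
  Position 0 ('e'): window [0,0] length 1 -- new best
  Position 1 ('g'): window [0,1] length 2 -- new best
  Position 2 ('c'): window [0,2] length 3 -- new best
  Position 3 ('h'): window [0,3] length 4 -- new best
  Position 4 ('b'): window [0,4] length 5 -- new best
  Position 5 ('h'): repeat (last at 3), move window start to 4
  Position 5 ('h'): window [4,5] length 2
  Position 6 ('b'): repeat (last at 4), move window start to 5
  Position 6 ('b'): window [5,6] length 2
  Position 7 ('a'): window [5,7] length 3
  Position 8 ('d'): window [5,8] length 4
Longest substring with no repeats: "egchb" with length 5

5


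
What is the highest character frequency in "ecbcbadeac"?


Input: ecbcbadeac
Character counts:
  'a': 2
  'b': 2
  'c': 3
  'd': 1
  'e': 2
Maximum frequency: 3

3


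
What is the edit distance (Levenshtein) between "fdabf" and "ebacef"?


Computing edit distance: "fdabf" -> "ebacef"
DP table:
           e    b    a    c    e    f
      0    1    2    3    4    5    6
  f   1    1    2    3    4    5    5
  d   2    2    2    3    4    5    6
  a   3    3    3    2    3    4    5
  b   4    4    3    3    3    4    5
  f   5    5    4    4    4    4    4
Edit distance = dp[5][6] = 4

4


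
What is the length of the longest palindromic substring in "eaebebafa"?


Input: "eaebebafa"
Checking substrings for palindromes:
  [0:3] "eae" (len 3) => palindrome
  [2:5] "ebe" (len 3) => palindrome
  [3:6] "beb" (len 3) => palindrome
  [6:9] "afa" (len 3) => palindrome
Longest palindromic substring: "eae" with length 3

3


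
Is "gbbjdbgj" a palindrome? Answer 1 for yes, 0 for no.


Input: gbbjdbgj
Reversed: jgbdjbbg
  Compare pos 0 ('g') with pos 7 ('j'): MISMATCH
  Compare pos 1 ('b') with pos 6 ('g'): MISMATCH
  Compare pos 2 ('b') with pos 5 ('b'): match
  Compare pos 3 ('j') with pos 4 ('d'): MISMATCH
Result: not a palindrome

0


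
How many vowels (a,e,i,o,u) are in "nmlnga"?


Input: nmlnga
Checking each character:
  'n' at position 0: consonant
  'm' at position 1: consonant
  'l' at position 2: consonant
  'n' at position 3: consonant
  'g' at position 4: consonant
  'a' at position 5: vowel (running total: 1)
Total vowels: 1

1


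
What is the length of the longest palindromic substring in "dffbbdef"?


Input: "dffbbdef"
Checking substrings for palindromes:
  [1:3] "ff" (len 2) => palindrome
  [3:5] "bb" (len 2) => palindrome
Longest palindromic substring: "ff" with length 2

2


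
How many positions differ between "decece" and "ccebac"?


Comparing "decece" and "ccebac" position by position:
  Position 0: 'd' vs 'c' => DIFFER
  Position 1: 'e' vs 'c' => DIFFER
  Position 2: 'c' vs 'e' => DIFFER
  Position 3: 'e' vs 'b' => DIFFER
  Position 4: 'c' vs 'a' => DIFFER
  Position 5: 'e' vs 'c' => DIFFER
Positions that differ: 6

6


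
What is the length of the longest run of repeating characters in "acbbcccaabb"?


Input: "acbbcccaabb"
Scanning for longest run:
  Position 1 ('c'): new char, reset run to 1
  Position 2 ('b'): new char, reset run to 1
  Position 3 ('b'): continues run of 'b', length=2
  Position 4 ('c'): new char, reset run to 1
  Position 5 ('c'): continues run of 'c', length=2
  Position 6 ('c'): continues run of 'c', length=3
  Position 7 ('a'): new char, reset run to 1
  Position 8 ('a'): continues run of 'a', length=2
  Position 9 ('b'): new char, reset run to 1
  Position 10 ('b'): continues run of 'b', length=2
Longest run: 'c' with length 3

3


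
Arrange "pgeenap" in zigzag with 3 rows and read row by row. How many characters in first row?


Zigzag "pgeenap" into 3 rows:
Placing characters:
  'p' => row 0
  'g' => row 1
  'e' => row 2
  'e' => row 1
  'n' => row 0
  'a' => row 1
  'p' => row 2
Rows:
  Row 0: "pn"
  Row 1: "gea"
  Row 2: "ep"
First row length: 2

2


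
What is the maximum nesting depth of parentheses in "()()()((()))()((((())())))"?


Input: "()()()((()))()((((())())))"
Tracking depth:
  Position 0 '(': depth becomes 1
  Position 1 ')': depth becomes 0
  Position 2 '(': depth becomes 1
  Position 3 ')': depth becomes 0
  Position 4 '(': depth becomes 1
  Position 5 ')': depth becomes 0
  Position 6 '(': depth becomes 1
  Position 7 '(': depth becomes 2
  Position 8 '(': depth becomes 3
  Position 9 ')': depth becomes 2
  Position 10 ')': depth becomes 1
  Position 11 ')': depth becomes 0
  Position 12 '(': depth becomes 1
  Position 13 ')': depth becomes 0
  Position 14 '(': depth becomes 1
  Position 15 '(': depth becomes 2
  Position 16 '(': depth becomes 3
  Position 17 '(': depth becomes 4
  Position 18 '(': depth becomes 5
  Position 19 ')': depth becomes 4
  Position 20 ')': depth becomes 3
  Position 21 '(': depth becomes 4
  Position 22 ')': depth becomes 3
  Position 23 ')': depth becomes 2
  Position 24 ')': depth becomes 1
  Position 25 ')': depth becomes 0
Maximum depth reached: 5

5


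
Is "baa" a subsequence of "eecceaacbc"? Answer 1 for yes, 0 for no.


Check if "baa" is a subsequence of "eecceaacbc"
Greedy scan:
  Position 0 ('e'): no match needed
  Position 1 ('e'): no match needed
  Position 2 ('c'): no match needed
  Position 3 ('c'): no match needed
  Position 4 ('e'): no match needed
  Position 5 ('a'): no match needed
  Position 6 ('a'): no match needed
  Position 7 ('c'): no match needed
  Position 8 ('b'): matches sub[0] = 'b'
  Position 9 ('c'): no match needed
Only matched 1/3 characters => not a subsequence

0


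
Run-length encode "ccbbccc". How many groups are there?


Input: ccbbccc
Scanning for consecutive runs:
  Group 1: 'c' x 2 (positions 0-1)
  Group 2: 'b' x 2 (positions 2-3)
  Group 3: 'c' x 3 (positions 4-6)
Total groups: 3

3


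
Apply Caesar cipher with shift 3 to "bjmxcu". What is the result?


Caesar cipher: shift "bjmxcu" by 3
  'b' (pos 1) + 3 = pos 4 = 'e'
  'j' (pos 9) + 3 = pos 12 = 'm'
  'm' (pos 12) + 3 = pos 15 = 'p'
  'x' (pos 23) + 3 = pos 0 = 'a'
  'c' (pos 2) + 3 = pos 5 = 'f'
  'u' (pos 20) + 3 = pos 23 = 'x'
Result: empafx

empafx


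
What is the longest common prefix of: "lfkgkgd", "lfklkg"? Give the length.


Words: lfkgkgd, lfklkg
  Position 0: all 'l' => match
  Position 1: all 'f' => match
  Position 2: all 'k' => match
  Position 3: ('g', 'l') => mismatch, stop
LCP = "lfk" (length 3)

3


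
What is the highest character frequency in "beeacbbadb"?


Input: beeacbbadb
Character counts:
  'a': 2
  'b': 4
  'c': 1
  'd': 1
  'e': 2
Maximum frequency: 4

4


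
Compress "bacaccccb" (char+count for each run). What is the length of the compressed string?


Input: bacaccccb
Runs:
  'b' x 1 => "b1"
  'a' x 1 => "a1"
  'c' x 1 => "c1"
  'a' x 1 => "a1"
  'c' x 4 => "c4"
  'b' x 1 => "b1"
Compressed: "b1a1c1a1c4b1"
Compressed length: 12

12


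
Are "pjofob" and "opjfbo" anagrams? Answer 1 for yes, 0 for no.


Strings: "pjofob", "opjfbo"
Sorted first:  bfjoop
Sorted second: bfjoop
Sorted forms match => anagrams

1


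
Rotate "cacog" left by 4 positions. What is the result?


Input: "cacog", rotate left by 4
First 4 characters: "caco"
Remaining characters: "g"
Concatenate remaining + first: "g" + "caco" = "gcaco"

gcaco


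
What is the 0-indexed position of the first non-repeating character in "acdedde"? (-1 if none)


Input: acdedde
Character frequencies:
  'a': 1
  'c': 1
  'd': 3
  'e': 2
Scanning left to right for freq == 1:
  Position 0 ('a'): unique! => answer = 0

0


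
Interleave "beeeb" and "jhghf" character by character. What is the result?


Interleaving "beeeb" and "jhghf":
  Position 0: 'b' from first, 'j' from second => "bj"
  Position 1: 'e' from first, 'h' from second => "eh"
  Position 2: 'e' from first, 'g' from second => "eg"
  Position 3: 'e' from first, 'h' from second => "eh"
  Position 4: 'b' from first, 'f' from second => "bf"
Result: bjehegehbf

bjehegehbf


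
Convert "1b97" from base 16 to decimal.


Input: "1b97" in base 16
Positional expansion:
  Digit '1' (value 1) x 16^3 = 4096
  Digit 'b' (value 11) x 16^2 = 2816
  Digit '9' (value 9) x 16^1 = 144
  Digit '7' (value 7) x 16^0 = 7
Sum = 7063

7063


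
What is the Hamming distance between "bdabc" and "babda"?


Comparing "bdabc" and "babda" position by position:
  Position 0: 'b' vs 'b' => same
  Position 1: 'd' vs 'a' => differ
  Position 2: 'a' vs 'b' => differ
  Position 3: 'b' vs 'd' => differ
  Position 4: 'c' vs 'a' => differ
Total differences (Hamming distance): 4

4


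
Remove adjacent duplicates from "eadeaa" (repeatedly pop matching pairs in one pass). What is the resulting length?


Input: eadeaa
Stack-based adjacent duplicate removal:
  Read 'e': push. Stack: e
  Read 'a': push. Stack: ea
  Read 'd': push. Stack: ead
  Read 'e': push. Stack: eade
  Read 'a': push. Stack: eadea
  Read 'a': matches stack top 'a' => pop. Stack: eade
Final stack: "eade" (length 4)

4


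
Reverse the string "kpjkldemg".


Input: kpjkldemg
Reading characters right to left:
  Position 8: 'g'
  Position 7: 'm'
  Position 6: 'e'
  Position 5: 'd'
  Position 4: 'l'
  Position 3: 'k'
  Position 2: 'j'
  Position 1: 'p'
  Position 0: 'k'
Reversed: gmedlkjpk

gmedlkjpk


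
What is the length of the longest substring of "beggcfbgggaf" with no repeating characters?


Input: "beggcfbgggaf"
Sliding window (track last position of each char):
  Position 0 ('b'): window [0,0] length 1 -- new best
  Position 1 ('e'): window [0,1] length 2 -- new best
  Position 2 ('g'): window [0,2] length 3 -- new best
  Position 3 ('g'): repeat (last at 2), move window start to 3
  Position 3 ('g'): window [3,3] length 1
  Position 4 ('c'): window [3,4] length 2
  Position 5 ('f'): window [3,5] length 3
  Position 6 ('b'): window [3,6] length 4 -- new best
  Position 7 ('g'): repeat (last at 3), move window start to 4
  Position 7 ('g'): window [4,7] length 4
  Position 8 ('g'): repeat (last at 7), move window start to 8
  Position 8 ('g'): window [8,8] length 1
  Position 9 ('g'): repeat (last at 8), move window start to 9
  Position 9 ('g'): window [9,9] length 1
  Position 10 ('a'): window [9,10] length 2
  Position 11 ('f'): window [9,11] length 3
Longest substring with no repeats: "gcfb" with length 4

4


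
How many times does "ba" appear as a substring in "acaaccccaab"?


Searching for "ba" in "acaaccccaab"
Scanning each position:
  Position 0: "ac" => no
  Position 1: "ca" => no
  Position 2: "aa" => no
  Position 3: "ac" => no
  Position 4: "cc" => no
  Position 5: "cc" => no
  Position 6: "cc" => no
  Position 7: "ca" => no
  Position 8: "aa" => no
  Position 9: "ab" => no
Total occurrences: 0

0


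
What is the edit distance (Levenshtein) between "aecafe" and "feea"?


Computing edit distance: "aecafe" -> "feea"
DP table:
           f    e    e    a
      0    1    2    3    4
  a   1    1    2    3    3
  e   2    2    1    2    3
  c   3    3    2    2    3
  a   4    4    3    3    2
  f   5    4    4    4    3
  e   6    5    4    4    4
Edit distance = dp[6][4] = 4

4


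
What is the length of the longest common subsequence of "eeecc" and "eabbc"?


LCS of "eeecc" and "eabbc"
DP table:
           e    a    b    b    c
      0    0    0    0    0    0
  e   0    1    1    1    1    1
  e   0    1    1    1    1    1
  e   0    1    1    1    1    1
  c   0    1    1    1    1    2
  c   0    1    1    1    1    2
LCS length = dp[5][5] = 2

2


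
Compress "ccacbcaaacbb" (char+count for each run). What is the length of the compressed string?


Input: ccacbcaaacbb
Runs:
  'c' x 2 => "c2"
  'a' x 1 => "a1"
  'c' x 1 => "c1"
  'b' x 1 => "b1"
  'c' x 1 => "c1"
  'a' x 3 => "a3"
  'c' x 1 => "c1"
  'b' x 2 => "b2"
Compressed: "c2a1c1b1c1a3c1b2"
Compressed length: 16

16


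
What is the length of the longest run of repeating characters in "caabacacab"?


Input: "caabacacab"
Scanning for longest run:
  Position 1 ('a'): new char, reset run to 1
  Position 2 ('a'): continues run of 'a', length=2
  Position 3 ('b'): new char, reset run to 1
  Position 4 ('a'): new char, reset run to 1
  Position 5 ('c'): new char, reset run to 1
  Position 6 ('a'): new char, reset run to 1
  Position 7 ('c'): new char, reset run to 1
  Position 8 ('a'): new char, reset run to 1
  Position 9 ('b'): new char, reset run to 1
Longest run: 'a' with length 2

2


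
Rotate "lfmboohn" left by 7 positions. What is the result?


Input: "lfmboohn", rotate left by 7
First 7 characters: "lfmbooh"
Remaining characters: "n"
Concatenate remaining + first: "n" + "lfmbooh" = "nlfmbooh"

nlfmbooh


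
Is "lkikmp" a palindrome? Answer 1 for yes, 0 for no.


Input: lkikmp
Reversed: pmkikl
  Compare pos 0 ('l') with pos 5 ('p'): MISMATCH
  Compare pos 1 ('k') with pos 4 ('m'): MISMATCH
  Compare pos 2 ('i') with pos 3 ('k'): MISMATCH
Result: not a palindrome

0


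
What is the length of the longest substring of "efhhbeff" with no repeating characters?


Input: "efhhbeff"
Sliding window (track last position of each char):
  Position 0 ('e'): window [0,0] length 1 -- new best
  Position 1 ('f'): window [0,1] length 2 -- new best
  Position 2 ('h'): window [0,2] length 3 -- new best
  Position 3 ('h'): repeat (last at 2), move window start to 3
  Position 3 ('h'): window [3,3] length 1
  Position 4 ('b'): window [3,4] length 2
  Position 5 ('e'): window [3,5] length 3
  Position 6 ('f'): window [3,6] length 4 -- new best
  Position 7 ('f'): repeat (last at 6), move window start to 7
  Position 7 ('f'): window [7,7] length 1
Longest substring with no repeats: "hbef" with length 4

4


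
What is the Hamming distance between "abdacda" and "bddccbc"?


Comparing "abdacda" and "bddccbc" position by position:
  Position 0: 'a' vs 'b' => differ
  Position 1: 'b' vs 'd' => differ
  Position 2: 'd' vs 'd' => same
  Position 3: 'a' vs 'c' => differ
  Position 4: 'c' vs 'c' => same
  Position 5: 'd' vs 'b' => differ
  Position 6: 'a' vs 'c' => differ
Total differences (Hamming distance): 5

5


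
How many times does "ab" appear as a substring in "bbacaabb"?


Searching for "ab" in "bbacaabb"
Scanning each position:
  Position 0: "bb" => no
  Position 1: "ba" => no
  Position 2: "ac" => no
  Position 3: "ca" => no
  Position 4: "aa" => no
  Position 5: "ab" => MATCH
  Position 6: "bb" => no
Total occurrences: 1

1


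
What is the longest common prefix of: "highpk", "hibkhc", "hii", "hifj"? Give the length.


Words: highpk, hibkhc, hii, hifj
  Position 0: all 'h' => match
  Position 1: all 'i' => match
  Position 2: ('g', 'b', 'i', 'f') => mismatch, stop
LCP = "hi" (length 2)

2


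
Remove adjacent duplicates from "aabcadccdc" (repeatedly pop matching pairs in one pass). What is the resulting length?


Input: aabcadccdc
Stack-based adjacent duplicate removal:
  Read 'a': push. Stack: a
  Read 'a': matches stack top 'a' => pop. Stack: (empty)
  Read 'b': push. Stack: b
  Read 'c': push. Stack: bc
  Read 'a': push. Stack: bca
  Read 'd': push. Stack: bcad
  Read 'c': push. Stack: bcadc
  Read 'c': matches stack top 'c' => pop. Stack: bcad
  Read 'd': matches stack top 'd' => pop. Stack: bca
  Read 'c': push. Stack: bcac
Final stack: "bcac" (length 4)

4


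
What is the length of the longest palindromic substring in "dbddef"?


Input: "dbddef"
Checking substrings for palindromes:
  [0:3] "dbd" (len 3) => palindrome
  [2:4] "dd" (len 2) => palindrome
Longest palindromic substring: "dbd" with length 3

3


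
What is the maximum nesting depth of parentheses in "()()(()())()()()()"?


Input: "()()(()())()()()()"
Tracking depth:
  Position 0 '(': depth becomes 1
  Position 1 ')': depth becomes 0
  Position 2 '(': depth becomes 1
  Position 3 ')': depth becomes 0
  Position 4 '(': depth becomes 1
  Position 5 '(': depth becomes 2
  Position 6 ')': depth becomes 1
  Position 7 '(': depth becomes 2
  Position 8 ')': depth becomes 1
  Position 9 ')': depth becomes 0
  Position 10 '(': depth becomes 1
  Position 11 ')': depth becomes 0
  Position 12 '(': depth becomes 1
  Position 13 ')': depth becomes 0
  Position 14 '(': depth becomes 1
  Position 15 ')': depth becomes 0
  Position 16 '(': depth becomes 1
  Position 17 ')': depth becomes 0
Maximum depth reached: 2

2


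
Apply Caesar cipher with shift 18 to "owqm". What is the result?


Caesar cipher: shift "owqm" by 18
  'o' (pos 14) + 18 = pos 6 = 'g'
  'w' (pos 22) + 18 = pos 14 = 'o'
  'q' (pos 16) + 18 = pos 8 = 'i'
  'm' (pos 12) + 18 = pos 4 = 'e'
Result: goie

goie


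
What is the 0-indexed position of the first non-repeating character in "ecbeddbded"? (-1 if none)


Input: ecbeddbded
Character frequencies:
  'b': 2
  'c': 1
  'd': 4
  'e': 3
Scanning left to right for freq == 1:
  Position 0 ('e'): freq=3, skip
  Position 1 ('c'): unique! => answer = 1

1


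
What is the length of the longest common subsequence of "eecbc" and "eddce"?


LCS of "eecbc" and "eddce"
DP table:
           e    d    d    c    e
      0    0    0    0    0    0
  e   0    1    1    1    1    1
  e   0    1    1    1    1    2
  c   0    1    1    1    2    2
  b   0    1    1    1    2    2
  c   0    1    1    1    2    2
LCS length = dp[5][5] = 2

2


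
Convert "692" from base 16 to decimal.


Input: "692" in base 16
Positional expansion:
  Digit '6' (value 6) x 16^2 = 1536
  Digit '9' (value 9) x 16^1 = 144
  Digit '2' (value 2) x 16^0 = 2
Sum = 1682

1682


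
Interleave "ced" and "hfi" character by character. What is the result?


Interleaving "ced" and "hfi":
  Position 0: 'c' from first, 'h' from second => "ch"
  Position 1: 'e' from first, 'f' from second => "ef"
  Position 2: 'd' from first, 'i' from second => "di"
Result: chefdi

chefdi


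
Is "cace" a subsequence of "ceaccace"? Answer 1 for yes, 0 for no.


Check if "cace" is a subsequence of "ceaccace"
Greedy scan:
  Position 0 ('c'): matches sub[0] = 'c'
  Position 1 ('e'): no match needed
  Position 2 ('a'): matches sub[1] = 'a'
  Position 3 ('c'): matches sub[2] = 'c'
  Position 4 ('c'): no match needed
  Position 5 ('a'): no match needed
  Position 6 ('c'): no match needed
  Position 7 ('e'): matches sub[3] = 'e'
All 4 characters matched => is a subsequence

1


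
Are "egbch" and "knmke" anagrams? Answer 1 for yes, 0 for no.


Strings: "egbch", "knmke"
Sorted first:  bcegh
Sorted second: ekkmn
Differ at position 0: 'b' vs 'e' => not anagrams

0


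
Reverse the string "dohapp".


Input: dohapp
Reading characters right to left:
  Position 5: 'p'
  Position 4: 'p'
  Position 3: 'a'
  Position 2: 'h'
  Position 1: 'o'
  Position 0: 'd'
Reversed: ppahod

ppahod


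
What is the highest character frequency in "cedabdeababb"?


Input: cedabdeababb
Character counts:
  'a': 3
  'b': 4
  'c': 1
  'd': 2
  'e': 2
Maximum frequency: 4

4


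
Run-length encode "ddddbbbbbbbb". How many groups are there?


Input: ddddbbbbbbbb
Scanning for consecutive runs:
  Group 1: 'd' x 4 (positions 0-3)
  Group 2: 'b' x 8 (positions 4-11)
Total groups: 2

2


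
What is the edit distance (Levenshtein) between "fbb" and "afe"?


Computing edit distance: "fbb" -> "afe"
DP table:
           a    f    e
      0    1    2    3
  f   1    1    1    2
  b   2    2    2    2
  b   3    3    3    3
Edit distance = dp[3][3] = 3

3


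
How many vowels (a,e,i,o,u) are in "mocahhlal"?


Input: mocahhlal
Checking each character:
  'm' at position 0: consonant
  'o' at position 1: vowel (running total: 1)
  'c' at position 2: consonant
  'a' at position 3: vowel (running total: 2)
  'h' at position 4: consonant
  'h' at position 5: consonant
  'l' at position 6: consonant
  'a' at position 7: vowel (running total: 3)
  'l' at position 8: consonant
Total vowels: 3

3


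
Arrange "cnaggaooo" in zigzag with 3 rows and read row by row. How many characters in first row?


Zigzag "cnaggaooo" into 3 rows:
Placing characters:
  'c' => row 0
  'n' => row 1
  'a' => row 2
  'g' => row 1
  'g' => row 0
  'a' => row 1
  'o' => row 2
  'o' => row 1
  'o' => row 0
Rows:
  Row 0: "cgo"
  Row 1: "ngao"
  Row 2: "ao"
First row length: 3

3


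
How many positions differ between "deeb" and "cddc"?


Comparing "deeb" and "cddc" position by position:
  Position 0: 'd' vs 'c' => DIFFER
  Position 1: 'e' vs 'd' => DIFFER
  Position 2: 'e' vs 'd' => DIFFER
  Position 3: 'b' vs 'c' => DIFFER
Positions that differ: 4

4


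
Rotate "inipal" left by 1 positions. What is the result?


Input: "inipal", rotate left by 1
First 1 characters: "i"
Remaining characters: "nipal"
Concatenate remaining + first: "nipal" + "i" = "nipali"

nipali


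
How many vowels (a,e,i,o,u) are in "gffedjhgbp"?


Input: gffedjhgbp
Checking each character:
  'g' at position 0: consonant
  'f' at position 1: consonant
  'f' at position 2: consonant
  'e' at position 3: vowel (running total: 1)
  'd' at position 4: consonant
  'j' at position 5: consonant
  'h' at position 6: consonant
  'g' at position 7: consonant
  'b' at position 8: consonant
  'p' at position 9: consonant
Total vowels: 1

1


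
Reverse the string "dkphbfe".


Input: dkphbfe
Reading characters right to left:
  Position 6: 'e'
  Position 5: 'f'
  Position 4: 'b'
  Position 3: 'h'
  Position 2: 'p'
  Position 1: 'k'
  Position 0: 'd'
Reversed: efbhpkd

efbhpkd


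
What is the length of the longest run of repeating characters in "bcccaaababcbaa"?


Input: "bcccaaababcbaa"
Scanning for longest run:
  Position 1 ('c'): new char, reset run to 1
  Position 2 ('c'): continues run of 'c', length=2
  Position 3 ('c'): continues run of 'c', length=3
  Position 4 ('a'): new char, reset run to 1
  Position 5 ('a'): continues run of 'a', length=2
  Position 6 ('a'): continues run of 'a', length=3
  Position 7 ('b'): new char, reset run to 1
  Position 8 ('a'): new char, reset run to 1
  Position 9 ('b'): new char, reset run to 1
  Position 10 ('c'): new char, reset run to 1
  Position 11 ('b'): new char, reset run to 1
  Position 12 ('a'): new char, reset run to 1
  Position 13 ('a'): continues run of 'a', length=2
Longest run: 'c' with length 3

3


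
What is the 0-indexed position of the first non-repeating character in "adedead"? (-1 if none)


Input: adedead
Character frequencies:
  'a': 2
  'd': 3
  'e': 2
Scanning left to right for freq == 1:
  Position 0 ('a'): freq=2, skip
  Position 1 ('d'): freq=3, skip
  Position 2 ('e'): freq=2, skip
  Position 3 ('d'): freq=3, skip
  Position 4 ('e'): freq=2, skip
  Position 5 ('a'): freq=2, skip
  Position 6 ('d'): freq=3, skip
  No unique character found => answer = -1

-1


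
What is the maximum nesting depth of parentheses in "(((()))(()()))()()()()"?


Input: "(((()))(()()))()()()()"
Tracking depth:
  Position 0 '(': depth becomes 1
  Position 1 '(': depth becomes 2
  Position 2 '(': depth becomes 3
  Position 3 '(': depth becomes 4
  Position 4 ')': depth becomes 3
  Position 5 ')': depth becomes 2
  Position 6 ')': depth becomes 1
  Position 7 '(': depth becomes 2
  Position 8 '(': depth becomes 3
  Position 9 ')': depth becomes 2
  Position 10 '(': depth becomes 3
  Position 11 ')': depth becomes 2
  Position 12 ')': depth becomes 1
  Position 13 ')': depth becomes 0
  Position 14 '(': depth becomes 1
  Position 15 ')': depth becomes 0
  Position 16 '(': depth becomes 1
  Position 17 ')': depth becomes 0
  Position 18 '(': depth becomes 1
  Position 19 ')': depth becomes 0
  Position 20 '(': depth becomes 1
  Position 21 ')': depth becomes 0
Maximum depth reached: 4

4


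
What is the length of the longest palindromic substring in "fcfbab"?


Input: "fcfbab"
Checking substrings for palindromes:
  [0:3] "fcf" (len 3) => palindrome
  [3:6] "bab" (len 3) => palindrome
Longest palindromic substring: "fcf" with length 3

3


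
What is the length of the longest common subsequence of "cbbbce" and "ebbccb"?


LCS of "cbbbce" and "ebbccb"
DP table:
           e    b    b    c    c    b
      0    0    0    0    0    0    0
  c   0    0    0    0    1    1    1
  b   0    0    1    1    1    1    2
  b   0    0    1    2    2    2    2
  b   0    0    1    2    2    2    3
  c   0    0    1    2    3    3    3
  e   0    1    1    2    3    3    3
LCS length = dp[6][6] = 3

3


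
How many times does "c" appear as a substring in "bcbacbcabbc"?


Searching for "c" in "bcbacbcabbc"
Scanning each position:
  Position 0: "b" => no
  Position 1: "c" => MATCH
  Position 2: "b" => no
  Position 3: "a" => no
  Position 4: "c" => MATCH
  Position 5: "b" => no
  Position 6: "c" => MATCH
  Position 7: "a" => no
  Position 8: "b" => no
  Position 9: "b" => no
  Position 10: "c" => MATCH
Total occurrences: 4

4


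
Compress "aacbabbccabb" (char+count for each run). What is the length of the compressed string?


Input: aacbabbccabb
Runs:
  'a' x 2 => "a2"
  'c' x 1 => "c1"
  'b' x 1 => "b1"
  'a' x 1 => "a1"
  'b' x 2 => "b2"
  'c' x 2 => "c2"
  'a' x 1 => "a1"
  'b' x 2 => "b2"
Compressed: "a2c1b1a1b2c2a1b2"
Compressed length: 16

16


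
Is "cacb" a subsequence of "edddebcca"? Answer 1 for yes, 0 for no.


Check if "cacb" is a subsequence of "edddebcca"
Greedy scan:
  Position 0 ('e'): no match needed
  Position 1 ('d'): no match needed
  Position 2 ('d'): no match needed
  Position 3 ('d'): no match needed
  Position 4 ('e'): no match needed
  Position 5 ('b'): no match needed
  Position 6 ('c'): matches sub[0] = 'c'
  Position 7 ('c'): no match needed
  Position 8 ('a'): matches sub[1] = 'a'
Only matched 2/4 characters => not a subsequence

0


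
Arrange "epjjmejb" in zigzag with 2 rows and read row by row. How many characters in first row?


Zigzag "epjjmejb" into 2 rows:
Placing characters:
  'e' => row 0
  'p' => row 1
  'j' => row 0
  'j' => row 1
  'm' => row 0
  'e' => row 1
  'j' => row 0
  'b' => row 1
Rows:
  Row 0: "ejmj"
  Row 1: "pjeb"
First row length: 4

4


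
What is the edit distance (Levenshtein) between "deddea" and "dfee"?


Computing edit distance: "deddea" -> "dfee"
DP table:
           d    f    e    e
      0    1    2    3    4
  d   1    0    1    2    3
  e   2    1    1    1    2
  d   3    2    2    2    2
  d   4    3    3    3    3
  e   5    4    4    3    3
  a   6    5    5    4    4
Edit distance = dp[6][4] = 4

4


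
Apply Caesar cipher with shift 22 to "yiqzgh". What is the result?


Caesar cipher: shift "yiqzgh" by 22
  'y' (pos 24) + 22 = pos 20 = 'u'
  'i' (pos 8) + 22 = pos 4 = 'e'
  'q' (pos 16) + 22 = pos 12 = 'm'
  'z' (pos 25) + 22 = pos 21 = 'v'
  'g' (pos 6) + 22 = pos 2 = 'c'
  'h' (pos 7) + 22 = pos 3 = 'd'
Result: uemvcd

uemvcd


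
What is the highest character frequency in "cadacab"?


Input: cadacab
Character counts:
  'a': 3
  'b': 1
  'c': 2
  'd': 1
Maximum frequency: 3

3


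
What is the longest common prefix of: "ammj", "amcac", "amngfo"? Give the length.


Words: ammj, amcac, amngfo
  Position 0: all 'a' => match
  Position 1: all 'm' => match
  Position 2: ('m', 'c', 'n') => mismatch, stop
LCP = "am" (length 2)

2


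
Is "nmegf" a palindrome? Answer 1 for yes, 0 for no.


Input: nmegf
Reversed: fgemn
  Compare pos 0 ('n') with pos 4 ('f'): MISMATCH
  Compare pos 1 ('m') with pos 3 ('g'): MISMATCH
Result: not a palindrome

0


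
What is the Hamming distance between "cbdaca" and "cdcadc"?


Comparing "cbdaca" and "cdcadc" position by position:
  Position 0: 'c' vs 'c' => same
  Position 1: 'b' vs 'd' => differ
  Position 2: 'd' vs 'c' => differ
  Position 3: 'a' vs 'a' => same
  Position 4: 'c' vs 'd' => differ
  Position 5: 'a' vs 'c' => differ
Total differences (Hamming distance): 4

4


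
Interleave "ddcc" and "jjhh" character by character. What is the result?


Interleaving "ddcc" and "jjhh":
  Position 0: 'd' from first, 'j' from second => "dj"
  Position 1: 'd' from first, 'j' from second => "dj"
  Position 2: 'c' from first, 'h' from second => "ch"
  Position 3: 'c' from first, 'h' from second => "ch"
Result: djdjchch

djdjchch


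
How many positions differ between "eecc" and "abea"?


Comparing "eecc" and "abea" position by position:
  Position 0: 'e' vs 'a' => DIFFER
  Position 1: 'e' vs 'b' => DIFFER
  Position 2: 'c' vs 'e' => DIFFER
  Position 3: 'c' vs 'a' => DIFFER
Positions that differ: 4

4


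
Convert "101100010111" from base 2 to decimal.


Input: "101100010111" in base 2
Positional expansion:
  Digit '1' (value 1) x 2^11 = 2048
  Digit '0' (value 0) x 2^10 = 0
  Digit '1' (value 1) x 2^9 = 512
  Digit '1' (value 1) x 2^8 = 256
  Digit '0' (value 0) x 2^7 = 0
  Digit '0' (value 0) x 2^6 = 0
  Digit '0' (value 0) x 2^5 = 0
  Digit '1' (value 1) x 2^4 = 16
  Digit '0' (value 0) x 2^3 = 0
  Digit '1' (value 1) x 2^2 = 4
  Digit '1' (value 1) x 2^1 = 2
  Digit '1' (value 1) x 2^0 = 1
Sum = 2839

2839


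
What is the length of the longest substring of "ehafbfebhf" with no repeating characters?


Input: "ehafbfebhf"
Sliding window (track last position of each char):
  Position 0 ('e'): window [0,0] length 1 -- new best
  Position 1 ('h'): window [0,1] length 2 -- new best
  Position 2 ('a'): window [0,2] length 3 -- new best
  Position 3 ('f'): window [0,3] length 4 -- new best
  Position 4 ('b'): window [0,4] length 5 -- new best
  Position 5 ('f'): repeat (last at 3), move window start to 4
  Position 5 ('f'): window [4,5] length 2
  Position 6 ('e'): window [4,6] length 3
  Position 7 ('b'): repeat (last at 4), move window start to 5
  Position 7 ('b'): window [5,7] length 3
  Position 8 ('h'): window [5,8] length 4
  Position 9 ('f'): repeat (last at 5), move window start to 6
  Position 9 ('f'): window [6,9] length 4
Longest substring with no repeats: "ehafb" with length 5

5


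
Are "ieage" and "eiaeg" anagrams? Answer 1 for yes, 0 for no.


Strings: "ieage", "eiaeg"
Sorted first:  aeegi
Sorted second: aeegi
Sorted forms match => anagrams

1


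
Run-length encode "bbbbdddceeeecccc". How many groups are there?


Input: bbbbdddceeeecccc
Scanning for consecutive runs:
  Group 1: 'b' x 4 (positions 0-3)
  Group 2: 'd' x 3 (positions 4-6)
  Group 3: 'c' x 1 (positions 7-7)
  Group 4: 'e' x 4 (positions 8-11)
  Group 5: 'c' x 4 (positions 12-15)
Total groups: 5

5


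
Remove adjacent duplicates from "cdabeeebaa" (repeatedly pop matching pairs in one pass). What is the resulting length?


Input: cdabeeebaa
Stack-based adjacent duplicate removal:
  Read 'c': push. Stack: c
  Read 'd': push. Stack: cd
  Read 'a': push. Stack: cda
  Read 'b': push. Stack: cdab
  Read 'e': push. Stack: cdabe
  Read 'e': matches stack top 'e' => pop. Stack: cdab
  Read 'e': push. Stack: cdabe
  Read 'b': push. Stack: cdabeb
  Read 'a': push. Stack: cdabeba
  Read 'a': matches stack top 'a' => pop. Stack: cdabeb
Final stack: "cdabeb" (length 6)

6


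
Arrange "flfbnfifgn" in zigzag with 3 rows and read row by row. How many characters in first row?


Zigzag "flfbnfifgn" into 3 rows:
Placing characters:
  'f' => row 0
  'l' => row 1
  'f' => row 2
  'b' => row 1
  'n' => row 0
  'f' => row 1
  'i' => row 2
  'f' => row 1
  'g' => row 0
  'n' => row 1
Rows:
  Row 0: "fng"
  Row 1: "lbffn"
  Row 2: "fi"
First row length: 3

3


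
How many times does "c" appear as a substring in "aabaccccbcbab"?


Searching for "c" in "aabaccccbcbab"
Scanning each position:
  Position 0: "a" => no
  Position 1: "a" => no
  Position 2: "b" => no
  Position 3: "a" => no
  Position 4: "c" => MATCH
  Position 5: "c" => MATCH
  Position 6: "c" => MATCH
  Position 7: "c" => MATCH
  Position 8: "b" => no
  Position 9: "c" => MATCH
  Position 10: "b" => no
  Position 11: "a" => no
  Position 12: "b" => no
Total occurrences: 5

5
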